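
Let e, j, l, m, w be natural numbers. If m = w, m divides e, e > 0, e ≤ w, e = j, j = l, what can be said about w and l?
w = l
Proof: m = w and m divides e, so w divides e. From e > 0, w ≤ e. Since e ≤ w, w = e. e = j, so w = j. j = l, so w = l.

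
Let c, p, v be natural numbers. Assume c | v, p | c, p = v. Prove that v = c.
Because p = v and p | c, v | c. c | v, so v = c.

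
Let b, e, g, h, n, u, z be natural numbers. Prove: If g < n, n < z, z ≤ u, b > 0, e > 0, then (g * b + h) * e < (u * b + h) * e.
n < z and z ≤ u, hence n < u. Since g < n, g < u. Since b > 0, g * b < u * b. Then g * b + h < u * b + h. e > 0, so (g * b + h) * e < (u * b + h) * e.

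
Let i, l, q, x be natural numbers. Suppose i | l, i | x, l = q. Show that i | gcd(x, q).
l = q and i | l, hence i | q. i | x, so i | gcd(x, q).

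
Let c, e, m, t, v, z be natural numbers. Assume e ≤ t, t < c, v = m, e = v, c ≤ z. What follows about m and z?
m < z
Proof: Since e = v and v = m, e = m. e ≤ t and t < c, hence e < c. Because e = m, m < c. c ≤ z, so m < z.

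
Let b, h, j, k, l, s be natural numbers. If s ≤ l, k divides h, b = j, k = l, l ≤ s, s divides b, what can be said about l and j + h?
l divides j + h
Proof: s ≤ l and l ≤ s, thus s = l. b = j and s divides b, hence s divides j. s = l, so l divides j. k = l and k divides h, therefore l divides h. l divides j, so l divides j + h.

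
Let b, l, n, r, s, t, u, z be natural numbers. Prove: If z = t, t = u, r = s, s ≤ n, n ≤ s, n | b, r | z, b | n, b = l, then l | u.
From s ≤ n and n ≤ s, s = n. From n | b and b | n, n = b. Since s = n, s = b. b = l, so s = l. From z = t and t = u, z = u. r = s and r | z, hence s | z. z = u, so s | u. s = l, so l | u.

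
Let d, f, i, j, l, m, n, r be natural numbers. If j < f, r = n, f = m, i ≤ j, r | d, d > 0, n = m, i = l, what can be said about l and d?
l < d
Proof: From i = l and i ≤ j, l ≤ j. f = m and j < f, therefore j < m. Since l ≤ j, l < m. r = n and n = m, therefore r = m. From r | d, m | d. d > 0, so m ≤ d. Since l < m, l < d.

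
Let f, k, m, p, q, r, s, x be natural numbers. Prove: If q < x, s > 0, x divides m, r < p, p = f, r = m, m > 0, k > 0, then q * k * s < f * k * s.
x divides m and m > 0, hence x ≤ m. Since q < x, q < m. Because r = m and r < p, m < p. p = f, so m < f. Since q < m, q < f. Since k > 0, by multiplying by a positive, q * k < f * k. Combining with s > 0, by multiplying by a positive, q * k * s < f * k * s.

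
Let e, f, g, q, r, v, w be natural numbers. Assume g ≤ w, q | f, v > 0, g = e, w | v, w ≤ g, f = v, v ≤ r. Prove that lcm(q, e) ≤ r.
f = v and q | f, so q | v. Since w ≤ g and g ≤ w, w = g. Since g = e, w = e. Since w | v, e | v. Since q | v, lcm(q, e) | v. From v > 0, lcm(q, e) ≤ v. Since v ≤ r, lcm(q, e) ≤ r.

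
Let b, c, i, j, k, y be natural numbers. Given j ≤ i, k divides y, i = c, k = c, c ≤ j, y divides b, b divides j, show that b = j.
From i = c and j ≤ i, j ≤ c. Since c ≤ j, c = j. From k = c, k = j. Since k divides y, j divides y. y divides b, so j divides b. b divides j, so b = j.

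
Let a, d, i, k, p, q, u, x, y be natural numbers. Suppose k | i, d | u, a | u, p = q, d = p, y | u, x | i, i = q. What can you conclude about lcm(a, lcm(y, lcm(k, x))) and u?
lcm(a, lcm(y, lcm(k, x))) | u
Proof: k | i and x | i, therefore lcm(k, x) | i. Since i = q, lcm(k, x) | q. d = p and p = q, therefore d = q. Since d | u, q | u. Since lcm(k, x) | q, lcm(k, x) | u. y | u, so lcm(y, lcm(k, x)) | u. Since a | u, lcm(a, lcm(y, lcm(k, x))) | u.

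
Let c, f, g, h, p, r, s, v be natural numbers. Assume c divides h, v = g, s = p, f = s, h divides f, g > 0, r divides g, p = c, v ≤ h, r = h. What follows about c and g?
c = g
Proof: Because s = p and p = c, s = c. From f = s and h divides f, h divides s. Since s = c, h divides c. c divides h, so c = h. From r divides g and g > 0, r ≤ g. Since r = h, h ≤ g. From v = g and v ≤ h, g ≤ h. h ≤ g, so h = g. c = h, so c = g.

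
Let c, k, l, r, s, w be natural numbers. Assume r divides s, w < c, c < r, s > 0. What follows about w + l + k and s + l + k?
w + l + k < s + l + k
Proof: w < c and c < r, so w < r. r divides s and s > 0, so r ≤ s. w < r, so w < s. Then w + l < s + l. Then w + l + k < s + l + k.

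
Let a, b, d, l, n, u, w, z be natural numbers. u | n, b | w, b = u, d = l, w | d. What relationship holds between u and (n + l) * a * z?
u | (n + l) * a * z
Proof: b = u and b | w, so u | w. Since w | d, u | d. d = l, so u | l. u | n, so u | n + l. Then u | (n + l) * a. Then u | (n + l) * a * z.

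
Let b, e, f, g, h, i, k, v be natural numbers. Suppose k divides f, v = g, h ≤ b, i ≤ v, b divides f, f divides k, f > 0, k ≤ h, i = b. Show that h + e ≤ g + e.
f divides k and k divides f, therefore f = k. b divides f and f > 0, so b ≤ f. Since f = k, b ≤ k. From k ≤ h, b ≤ h. Since h ≤ b, b = h. Since i = b, i = h. Because v = g and i ≤ v, i ≤ g. i = h, so h ≤ g. Then h + e ≤ g + e.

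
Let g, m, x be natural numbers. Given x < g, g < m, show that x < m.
x < g and g < m. By transitivity, x < m.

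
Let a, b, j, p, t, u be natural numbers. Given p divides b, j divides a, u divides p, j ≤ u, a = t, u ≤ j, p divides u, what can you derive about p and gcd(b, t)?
p divides gcd(b, t)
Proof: Because j ≤ u and u ≤ j, j = u. u divides p and p divides u, hence u = p. j = u, so j = p. Since j divides a, p divides a. Since a = t, p divides t. p divides b, so p divides gcd(b, t).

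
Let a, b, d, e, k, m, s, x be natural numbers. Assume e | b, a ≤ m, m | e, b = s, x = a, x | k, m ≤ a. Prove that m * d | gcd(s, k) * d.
b = s and e | b, therefore e | s. m | e, so m | s. Since a ≤ m and m ≤ a, a = m. x = a, so x = m. x | k, so m | k. m | s, so m | gcd(s, k). Then m * d | gcd(s, k) * d.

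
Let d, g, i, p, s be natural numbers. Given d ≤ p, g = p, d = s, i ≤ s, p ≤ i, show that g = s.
Because p ≤ i and i ≤ s, p ≤ s. Since d = s and d ≤ p, s ≤ p. p ≤ s, so p = s. Since g = p, g = s.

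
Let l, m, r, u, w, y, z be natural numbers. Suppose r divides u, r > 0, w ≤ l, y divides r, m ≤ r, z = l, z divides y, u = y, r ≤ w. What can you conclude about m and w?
m ≤ w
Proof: From u = y and r divides u, r divides y. y divides r, so y = r. Because z = l and z divides y, l divides y. Since y = r, l divides r. Since r > 0, l ≤ r. w ≤ l, so w ≤ r. Since r ≤ w, r = w. Since m ≤ r, m ≤ w.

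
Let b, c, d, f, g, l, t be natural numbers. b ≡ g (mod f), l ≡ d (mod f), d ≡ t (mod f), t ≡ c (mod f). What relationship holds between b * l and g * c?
b * l ≡ g * c (mod f)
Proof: Since l ≡ d (mod f) and d ≡ t (mod f), l ≡ t (mod f). t ≡ c (mod f), so l ≡ c (mod f). b ≡ g (mod f), so b * l ≡ g * c (mod f).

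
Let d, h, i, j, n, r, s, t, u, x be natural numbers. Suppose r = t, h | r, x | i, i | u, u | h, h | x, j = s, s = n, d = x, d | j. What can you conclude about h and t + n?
h | t + n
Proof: Because r = t and h | r, h | t. Since x | i and i | u, x | u. u | h, so x | h. Since h | x, x = h. j = s and s = n, thus j = n. Because d = x and d | j, x | j. j = n, so x | n. From x = h, h | n. Since h | t, h | t + n.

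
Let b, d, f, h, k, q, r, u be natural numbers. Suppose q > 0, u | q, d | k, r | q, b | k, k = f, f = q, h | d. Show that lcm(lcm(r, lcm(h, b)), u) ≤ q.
k = f and f = q, so k = q. h | d and d | k, hence h | k. b | k, so lcm(h, b) | k. Since k = q, lcm(h, b) | q. Since r | q, lcm(r, lcm(h, b)) | q. From u | q, lcm(lcm(r, lcm(h, b)), u) | q. Since q > 0, lcm(lcm(r, lcm(h, b)), u) ≤ q.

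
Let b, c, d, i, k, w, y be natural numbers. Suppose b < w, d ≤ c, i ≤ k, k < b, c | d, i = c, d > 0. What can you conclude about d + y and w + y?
d + y < w + y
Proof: c | d and d > 0, thus c ≤ d. d ≤ c, so c = d. From i = c, i = d. Because i ≤ k, d ≤ k. From k < b and b < w, k < w. Because d ≤ k, d < w. Then d + y < w + y.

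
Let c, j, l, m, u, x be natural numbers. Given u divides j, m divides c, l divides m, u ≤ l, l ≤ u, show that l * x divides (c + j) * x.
Since l divides m and m divides c, l divides c. u ≤ l and l ≤ u, hence u = l. u divides j, so l divides j. Since l divides c, l divides c + j. Then l * x divides (c + j) * x.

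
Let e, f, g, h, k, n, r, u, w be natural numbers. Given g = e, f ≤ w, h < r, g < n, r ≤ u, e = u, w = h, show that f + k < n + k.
w = h and f ≤ w, thus f ≤ h. Because h < r and r ≤ u, h < u. f ≤ h, so f < u. Because g = e and g < n, e < n. e = u, so u < n. f < u, so f < n. Then f + k < n + k.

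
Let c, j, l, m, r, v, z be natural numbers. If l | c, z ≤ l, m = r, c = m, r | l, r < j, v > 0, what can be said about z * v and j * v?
z * v < j * v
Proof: Because c = m and m = r, c = r. l | c, so l | r. Since r | l, l = r. z ≤ l, so z ≤ r. Since r < j, z < j. v > 0, so z * v < j * v.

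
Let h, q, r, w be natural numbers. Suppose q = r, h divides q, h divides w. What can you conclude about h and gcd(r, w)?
h divides gcd(r, w)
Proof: Since q = r and h divides q, h divides r. h divides w, so h divides gcd(r, w).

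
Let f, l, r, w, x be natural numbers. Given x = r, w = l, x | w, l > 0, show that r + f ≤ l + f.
w = l and x | w, thus x | l. Since l > 0, x ≤ l. Since x = r, r ≤ l. Then r + f ≤ l + f.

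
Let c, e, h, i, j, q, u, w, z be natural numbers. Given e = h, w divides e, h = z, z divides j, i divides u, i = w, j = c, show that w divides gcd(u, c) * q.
From i = w and i divides u, w divides u. e = h and h = z, hence e = z. From w divides e, w divides z. Since j = c and z divides j, z divides c. From w divides z, w divides c. w divides u, so w divides gcd(u, c). Then w divides gcd(u, c) * q.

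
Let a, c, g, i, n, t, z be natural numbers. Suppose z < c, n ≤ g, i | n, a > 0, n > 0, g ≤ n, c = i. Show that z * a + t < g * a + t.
c = i and z < c, therefore z < i. n ≤ g and g ≤ n, therefore n = g. i | n and n > 0, so i ≤ n. n = g, so i ≤ g. Since z < i, z < g. From a > 0, z * a < g * a. Then z * a + t < g * a + t.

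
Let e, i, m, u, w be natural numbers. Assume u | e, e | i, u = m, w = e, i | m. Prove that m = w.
e | i and i | m, thus e | m. Since u = m and u | e, m | e. e | m, so e = m. From w = e, w = m. Then m = w.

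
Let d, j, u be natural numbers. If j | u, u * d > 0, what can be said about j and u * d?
j ≤ u * d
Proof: Because j | u, j | u * d. Because u * d > 0, j ≤ u * d.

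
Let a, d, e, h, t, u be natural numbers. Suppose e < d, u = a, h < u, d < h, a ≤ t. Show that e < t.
e < d and d < h, therefore e < h. Since h < u, e < u. From u = a, e < a. From a ≤ t, e < t.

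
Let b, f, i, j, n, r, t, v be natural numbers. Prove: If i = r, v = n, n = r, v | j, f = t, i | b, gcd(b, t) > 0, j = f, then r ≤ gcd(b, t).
i = r and i | b, hence r | b. Since v = n and n = r, v = r. Since j = f and f = t, j = t. v | j, so v | t. v = r, so r | t. Since r | b, r | gcd(b, t). Since gcd(b, t) > 0, r ≤ gcd(b, t).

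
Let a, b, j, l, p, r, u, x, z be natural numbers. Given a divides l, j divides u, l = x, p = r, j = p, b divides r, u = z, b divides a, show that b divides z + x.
u = z and j divides u, thus j divides z. j = p, so p divides z. Since p = r, r divides z. b divides r, so b divides z. From l = x and a divides l, a divides x. b divides a, so b divides x. b divides z, so b divides z + x.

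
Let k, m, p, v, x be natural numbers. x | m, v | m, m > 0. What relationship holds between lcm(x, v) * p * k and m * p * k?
lcm(x, v) * p * k ≤ m * p * k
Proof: From x | m and v | m, lcm(x, v) | m. Since m > 0, lcm(x, v) ≤ m. Then lcm(x, v) * p ≤ m * p. Then lcm(x, v) * p * k ≤ m * p * k.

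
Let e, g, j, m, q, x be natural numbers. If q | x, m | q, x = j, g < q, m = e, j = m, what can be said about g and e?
g < e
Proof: From x = j and j = m, x = m. q | x, so q | m. Since m | q, q = m. Since m = e, q = e. Since g < q, g < e.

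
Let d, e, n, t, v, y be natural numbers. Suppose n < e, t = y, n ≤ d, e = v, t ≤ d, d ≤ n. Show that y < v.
Because d ≤ n and n ≤ d, d = n. t ≤ d, so t ≤ n. Since n < e, t < e. e = v, so t < v. t = y, so y < v.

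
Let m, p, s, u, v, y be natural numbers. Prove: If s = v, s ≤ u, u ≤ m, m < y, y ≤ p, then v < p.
Because s = v and s ≤ u, v ≤ u. u ≤ m and m < y, therefore u < y. Since v ≤ u, v < y. Since y ≤ p, v < p.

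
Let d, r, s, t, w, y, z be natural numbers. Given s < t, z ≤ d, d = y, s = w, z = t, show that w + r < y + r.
s = w and s < t, thus w < t. z = t and z ≤ d, therefore t ≤ d. w < t, so w < d. Since d = y, w < y. Then w + r < y + r.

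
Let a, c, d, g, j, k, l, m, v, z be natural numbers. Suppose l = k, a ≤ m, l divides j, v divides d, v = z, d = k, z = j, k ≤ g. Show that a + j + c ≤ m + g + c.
Since l = k and l divides j, k divides j. From v = z and z = j, v = j. Since v divides d, j divides d. d = k, so j divides k. Since k divides j, k = j. k ≤ g, so j ≤ g. Then j + c ≤ g + c. a ≤ m, so a + j + c ≤ m + g + c.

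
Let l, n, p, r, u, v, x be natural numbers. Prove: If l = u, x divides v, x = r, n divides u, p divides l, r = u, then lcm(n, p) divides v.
Because l = u and p divides l, p divides u. Since n divides u, lcm(n, p) divides u. Because x = r and x divides v, r divides v. Since r = u, u divides v. Since lcm(n, p) divides u, lcm(n, p) divides v.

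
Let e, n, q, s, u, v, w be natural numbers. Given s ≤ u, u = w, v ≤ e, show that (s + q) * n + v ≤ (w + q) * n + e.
Since u = w and s ≤ u, s ≤ w. Then s + q ≤ w + q. Then (s + q) * n ≤ (w + q) * n. Since v ≤ e, (s + q) * n + v ≤ (w + q) * n + e.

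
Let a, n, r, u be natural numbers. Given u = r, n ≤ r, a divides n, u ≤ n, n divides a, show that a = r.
Since a divides n and n divides a, a = n. Because u = r and u ≤ n, r ≤ n. Since n ≤ r, n = r. Since a = n, a = r.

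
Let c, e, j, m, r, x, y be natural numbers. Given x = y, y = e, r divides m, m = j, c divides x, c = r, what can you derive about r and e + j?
r divides e + j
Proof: Since x = y and y = e, x = e. From c = r and c divides x, r divides x. Since x = e, r divides e. m = j and r divides m, therefore r divides j. r divides e, so r divides e + j.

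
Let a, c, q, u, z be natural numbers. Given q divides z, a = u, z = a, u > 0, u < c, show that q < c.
From z = a and a = u, z = u. Since q divides z, q divides u. u > 0, so q ≤ u. u < c, so q < c.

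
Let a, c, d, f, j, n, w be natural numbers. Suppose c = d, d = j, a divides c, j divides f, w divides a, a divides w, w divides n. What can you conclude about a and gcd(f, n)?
a divides gcd(f, n)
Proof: c = d and d = j, therefore c = j. Since a divides c, a divides j. Since j divides f, a divides f. w divides a and a divides w, so w = a. w divides n, so a divides n. a divides f, so a divides gcd(f, n).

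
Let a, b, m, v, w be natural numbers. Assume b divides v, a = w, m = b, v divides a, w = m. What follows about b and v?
b = v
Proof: w = m and m = b, so w = b. a = w and v divides a, so v divides w. Since w = b, v divides b. b divides v, so b = v.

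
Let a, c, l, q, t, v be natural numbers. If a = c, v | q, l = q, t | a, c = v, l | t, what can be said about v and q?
v = q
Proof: a = c and t | a, therefore t | c. c = v, so t | v. Since l | t, l | v. l = q, so q | v. v | q, so v = q.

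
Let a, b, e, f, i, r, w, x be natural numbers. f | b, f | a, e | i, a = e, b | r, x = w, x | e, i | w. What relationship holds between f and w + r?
f | w + r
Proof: e | i and i | w, so e | w. x = w and x | e, hence w | e. Since e | w, e = w. a = e and f | a, hence f | e. Because e = w, f | w. f | b and b | r, hence f | r. From f | w, f | w + r.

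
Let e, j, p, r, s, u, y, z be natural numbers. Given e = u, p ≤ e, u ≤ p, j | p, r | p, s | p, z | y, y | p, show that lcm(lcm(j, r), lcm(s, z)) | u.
e = u and p ≤ e, hence p ≤ u. From u ≤ p, p = u. From j | p and r | p, lcm(j, r) | p. z | y and y | p, thus z | p. s | p, so lcm(s, z) | p. lcm(j, r) | p, so lcm(lcm(j, r), lcm(s, z)) | p. Since p = u, lcm(lcm(j, r), lcm(s, z)) | u.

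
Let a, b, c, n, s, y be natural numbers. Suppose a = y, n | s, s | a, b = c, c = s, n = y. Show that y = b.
From b = c and c = s, b = s. a = y and s | a, therefore s | y. n = y and n | s, therefore y | s. s | y, so s = y. Since b = s, b = y. Then y = b.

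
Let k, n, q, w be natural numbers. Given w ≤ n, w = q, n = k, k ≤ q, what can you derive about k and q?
k = q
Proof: n = k and w ≤ n, thus w ≤ k. w = q, so q ≤ k. From k ≤ q, q = k. Then k = q.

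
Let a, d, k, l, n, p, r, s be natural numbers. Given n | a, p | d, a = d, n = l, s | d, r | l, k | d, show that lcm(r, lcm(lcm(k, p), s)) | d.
a = d and n | a, hence n | d. n = l, so l | d. Since r | l, r | d. k | d and p | d, therefore lcm(k, p) | d. Since s | d, lcm(lcm(k, p), s) | d. From r | d, lcm(r, lcm(lcm(k, p), s)) | d.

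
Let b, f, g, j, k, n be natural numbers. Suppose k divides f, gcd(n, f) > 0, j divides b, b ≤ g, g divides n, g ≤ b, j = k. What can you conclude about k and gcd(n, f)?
k ≤ gcd(n, f)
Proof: b ≤ g and g ≤ b, so b = g. j divides b, so j divides g. From g divides n, j divides n. Since j = k, k divides n. k divides f, so k divides gcd(n, f). Since gcd(n, f) > 0, k ≤ gcd(n, f).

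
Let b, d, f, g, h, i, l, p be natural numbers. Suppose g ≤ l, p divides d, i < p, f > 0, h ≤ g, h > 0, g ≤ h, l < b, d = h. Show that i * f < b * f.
Because d = h and p divides d, p divides h. Since h > 0, p ≤ h. g ≤ h and h ≤ g, so g = h. g ≤ l and l < b, so g < b. From g = h, h < b. Because p ≤ h, p < b. Since i < p, i < b. Combined with f > 0, by multiplying by a positive, i * f < b * f.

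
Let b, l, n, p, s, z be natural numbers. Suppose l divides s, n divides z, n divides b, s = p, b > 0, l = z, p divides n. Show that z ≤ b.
From l = z and l divides s, z divides s. Since s = p, z divides p. From p divides n, z divides n. n divides z, so n = z. n divides b and b > 0, hence n ≤ b. Since n = z, z ≤ b.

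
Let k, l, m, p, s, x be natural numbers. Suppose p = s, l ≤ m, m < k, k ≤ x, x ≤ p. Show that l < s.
Since l ≤ m and m < k, l < k. Since k ≤ x and x ≤ p, k ≤ p. l < k, so l < p. p = s, so l < s.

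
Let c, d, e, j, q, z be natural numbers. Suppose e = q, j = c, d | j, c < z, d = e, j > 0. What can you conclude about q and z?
q < z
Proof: d = e and d | j, so e | j. j > 0, so e ≤ j. Since j = c, e ≤ c. Since c < z, e < z. Since e = q, q < z.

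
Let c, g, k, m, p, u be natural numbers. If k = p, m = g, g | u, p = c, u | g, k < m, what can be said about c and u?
c < u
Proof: g | u and u | g, therefore g = u. m = g, so m = u. Since k = p and p = c, k = c. Since k < m, c < m. m = u, so c < u.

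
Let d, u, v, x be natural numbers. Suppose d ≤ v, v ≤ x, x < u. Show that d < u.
From v ≤ x and x < u, v < u. Since d ≤ v, d < u.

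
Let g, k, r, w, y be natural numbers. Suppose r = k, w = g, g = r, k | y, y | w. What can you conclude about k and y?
k = y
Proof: g = r and r = k, therefore g = k. w = g and y | w, thus y | g. Since g = k, y | k. Since k | y, y = k. Then k = y.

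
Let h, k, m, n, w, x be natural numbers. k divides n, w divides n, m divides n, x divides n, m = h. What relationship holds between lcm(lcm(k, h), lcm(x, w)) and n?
lcm(lcm(k, h), lcm(x, w)) divides n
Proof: From m = h and m divides n, h divides n. Since k divides n, lcm(k, h) divides n. x divides n and w divides n, so lcm(x, w) divides n. lcm(k, h) divides n, so lcm(lcm(k, h), lcm(x, w)) divides n.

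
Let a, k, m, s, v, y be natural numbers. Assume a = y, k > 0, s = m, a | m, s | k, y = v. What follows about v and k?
v ≤ k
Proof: Since a = y and y = v, a = v. s = m and s | k, therefore m | k. a | m, so a | k. Since k > 0, a ≤ k. Since a = v, v ≤ k.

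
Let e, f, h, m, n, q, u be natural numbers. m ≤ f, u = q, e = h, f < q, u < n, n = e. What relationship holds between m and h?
m < h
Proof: n = e and e = h, therefore n = h. u = q and u < n, therefore q < n. f < q, so f < n. m ≤ f, so m < n. n = h, so m < h.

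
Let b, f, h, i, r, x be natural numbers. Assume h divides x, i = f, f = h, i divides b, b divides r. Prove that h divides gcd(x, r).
i = f and f = h, hence i = h. Because i divides b, h divides b. b divides r, so h divides r. h divides x, so h divides gcd(x, r).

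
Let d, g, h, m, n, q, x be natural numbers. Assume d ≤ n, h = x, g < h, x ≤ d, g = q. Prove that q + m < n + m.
h = x and g < h, therefore g < x. Since g = q, q < x. From x ≤ d and d ≤ n, x ≤ n. q < x, so q < n. Then q + m < n + m.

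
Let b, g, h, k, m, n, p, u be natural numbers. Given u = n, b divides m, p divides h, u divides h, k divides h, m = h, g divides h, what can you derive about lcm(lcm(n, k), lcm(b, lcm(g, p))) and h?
lcm(lcm(n, k), lcm(b, lcm(g, p))) divides h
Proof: u = n and u divides h, so n divides h. Since k divides h, lcm(n, k) divides h. Since m = h and b divides m, b divides h. g divides h and p divides h, so lcm(g, p) divides h. b divides h, so lcm(b, lcm(g, p)) divides h. From lcm(n, k) divides h, lcm(lcm(n, k), lcm(b, lcm(g, p))) divides h.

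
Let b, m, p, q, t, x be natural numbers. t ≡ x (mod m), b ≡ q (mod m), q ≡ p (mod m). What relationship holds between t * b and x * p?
t * b ≡ x * p (mod m)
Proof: b ≡ q (mod m) and q ≡ p (mod m), thus b ≡ p (mod m). Because t ≡ x (mod m), t * b ≡ x * p (mod m).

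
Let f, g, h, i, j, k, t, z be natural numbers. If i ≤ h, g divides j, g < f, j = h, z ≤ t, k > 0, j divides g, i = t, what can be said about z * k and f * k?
z * k < f * k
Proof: i = t and i ≤ h, thus t ≤ h. Since z ≤ t, z ≤ h. g divides j and j divides g, thus g = j. Since j = h, g = h. g < f, so h < f. Since z ≤ h, z < f. Because k > 0, by multiplying by a positive, z * k < f * k.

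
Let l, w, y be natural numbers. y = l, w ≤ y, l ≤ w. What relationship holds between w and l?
w = l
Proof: y = l and w ≤ y, so w ≤ l. l ≤ w, so w = l.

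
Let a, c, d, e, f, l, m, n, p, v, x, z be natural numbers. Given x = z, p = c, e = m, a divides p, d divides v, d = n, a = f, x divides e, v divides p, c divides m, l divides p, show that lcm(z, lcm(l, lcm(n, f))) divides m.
x = z and x divides e, therefore z divides e. e = m, so z divides m. Because d divides v and v divides p, d divides p. d = n, so n divides p. a = f and a divides p, therefore f divides p. n divides p, so lcm(n, f) divides p. Since l divides p, lcm(l, lcm(n, f)) divides p. Since p = c, lcm(l, lcm(n, f)) divides c. Since c divides m, lcm(l, lcm(n, f)) divides m. Since z divides m, lcm(z, lcm(l, lcm(n, f))) divides m.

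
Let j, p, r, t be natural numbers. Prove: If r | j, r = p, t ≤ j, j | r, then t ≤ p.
From j | r and r | j, j = r. r = p, so j = p. Since t ≤ j, t ≤ p.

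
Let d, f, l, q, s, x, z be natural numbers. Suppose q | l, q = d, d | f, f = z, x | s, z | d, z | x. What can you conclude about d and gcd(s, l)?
d | gcd(s, l)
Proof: From f = z and d | f, d | z. z | d, so z = d. z | x and x | s, hence z | s. z = d, so d | s. q = d and q | l, hence d | l. d | s, so d | gcd(s, l).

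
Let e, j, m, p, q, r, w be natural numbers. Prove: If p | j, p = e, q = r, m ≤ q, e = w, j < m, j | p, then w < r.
Because j | p and p | j, j = p. p = e, so j = e. Because j < m and m ≤ q, j < q. q = r, so j < r. Since j = e, e < r. Since e = w, w < r.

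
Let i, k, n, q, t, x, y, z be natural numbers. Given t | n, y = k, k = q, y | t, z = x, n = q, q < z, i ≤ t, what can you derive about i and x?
i < x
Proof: n = q and t | n, so t | q. Because y = k and y | t, k | t. Since k = q, q | t. t | q, so t = q. i ≤ t, so i ≤ q. q < z, so i < z. Since z = x, i < x.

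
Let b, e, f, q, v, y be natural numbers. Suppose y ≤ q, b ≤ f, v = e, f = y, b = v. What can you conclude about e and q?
e ≤ q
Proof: f = y and b ≤ f, so b ≤ y. b = v, so v ≤ y. y ≤ q, so v ≤ q. Since v = e, e ≤ q.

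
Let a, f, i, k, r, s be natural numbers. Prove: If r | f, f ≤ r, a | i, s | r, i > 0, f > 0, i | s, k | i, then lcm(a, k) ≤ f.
Since a | i and k | i, lcm(a, k) | i. i > 0, so lcm(a, k) ≤ i. r | f and f > 0, so r ≤ f. Since f ≤ r, r = f. Since s | r, s | f. i | s, so i | f. Since f > 0, i ≤ f. lcm(a, k) ≤ i, so lcm(a, k) ≤ f.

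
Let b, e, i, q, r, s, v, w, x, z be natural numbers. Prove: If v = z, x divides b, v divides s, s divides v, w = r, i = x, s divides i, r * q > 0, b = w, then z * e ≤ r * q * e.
Since s divides v and v divides s, s = v. Because v = z, s = z. Because i = x and s divides i, s divides x. b = w and x divides b, so x divides w. s divides x, so s divides w. Since s = z, z divides w. Since w = r, z divides r. Then z divides r * q. r * q > 0, so z ≤ r * q. By multiplying by a non-negative, z * e ≤ r * q * e.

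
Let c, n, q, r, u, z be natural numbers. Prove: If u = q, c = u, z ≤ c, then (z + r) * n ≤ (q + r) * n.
From c = u and u = q, c = q. Since z ≤ c, z ≤ q. Then z + r ≤ q + r. Then (z + r) * n ≤ (q + r) * n.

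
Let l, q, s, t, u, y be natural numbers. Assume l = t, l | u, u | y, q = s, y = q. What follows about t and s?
t | s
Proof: y = q and u | y, so u | q. q = s, so u | s. l | u, so l | s. l = t, so t | s.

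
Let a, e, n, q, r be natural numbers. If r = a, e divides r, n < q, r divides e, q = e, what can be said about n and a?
n < a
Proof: e divides r and r divides e, so e = r. q = e, so q = r. Since r = a, q = a. n < q, so n < a.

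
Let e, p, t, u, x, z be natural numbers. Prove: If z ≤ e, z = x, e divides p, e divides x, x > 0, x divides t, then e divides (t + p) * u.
z = x and z ≤ e, thus x ≤ e. From e divides x and x > 0, e ≤ x. x ≤ e, so x = e. x divides t, so e divides t. e divides p, so e divides t + p. Then e divides (t + p) * u.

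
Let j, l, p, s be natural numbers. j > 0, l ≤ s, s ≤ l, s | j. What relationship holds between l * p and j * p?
l * p ≤ j * p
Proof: s ≤ l and l ≤ s, so s = l. From s | j and j > 0, s ≤ j. Since s = l, l ≤ j. Then l * p ≤ j * p.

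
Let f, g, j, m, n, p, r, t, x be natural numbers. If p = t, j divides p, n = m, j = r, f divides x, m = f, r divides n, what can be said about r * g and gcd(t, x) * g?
r * g divides gcd(t, x) * g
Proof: Because j = r and j divides p, r divides p. From p = t, r divides t. Because n = m and m = f, n = f. r divides n, so r divides f. Since f divides x, r divides x. From r divides t, r divides gcd(t, x). Then r * g divides gcd(t, x) * g.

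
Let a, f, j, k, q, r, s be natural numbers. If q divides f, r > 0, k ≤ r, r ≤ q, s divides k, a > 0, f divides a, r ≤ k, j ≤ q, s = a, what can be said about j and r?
j ≤ r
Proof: q divides f and f divides a, so q divides a. a > 0, so q ≤ a. k ≤ r and r ≤ k, thus k = r. Because s divides k, s divides r. From r > 0, s ≤ r. s = a, so a ≤ r. q ≤ a, so q ≤ r. Since r ≤ q, q = r. j ≤ q, so j ≤ r.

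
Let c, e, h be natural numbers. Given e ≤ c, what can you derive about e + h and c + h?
e + h ≤ c + h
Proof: e ≤ c. By adding to both sides, e + h ≤ c + h.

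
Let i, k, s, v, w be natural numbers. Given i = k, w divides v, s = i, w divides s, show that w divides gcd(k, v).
Because s = i and w divides s, w divides i. Since i = k, w divides k. Since w divides v, w divides gcd(k, v).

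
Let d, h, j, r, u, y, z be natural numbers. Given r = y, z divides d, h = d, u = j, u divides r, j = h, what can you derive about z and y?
z divides y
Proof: Since j = h and h = d, j = d. u = j and u divides r, therefore j divides r. From j = d, d divides r. Since z divides d, z divides r. Since r = y, z divides y.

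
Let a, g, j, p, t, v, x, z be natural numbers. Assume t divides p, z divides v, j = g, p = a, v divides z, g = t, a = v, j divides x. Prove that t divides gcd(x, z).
Because j = g and g = t, j = t. j divides x, so t divides x. v divides z and z divides v, thus v = z. a = v, so a = z. From p = a and t divides p, t divides a. a = z, so t divides z. Because t divides x, t divides gcd(x, z).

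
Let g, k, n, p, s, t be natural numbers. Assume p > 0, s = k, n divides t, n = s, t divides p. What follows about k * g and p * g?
k * g ≤ p * g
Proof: n = s and s = k, therefore n = k. n divides t and t divides p, so n divides p. Since n = k, k divides p. p > 0, so k ≤ p. By multiplying by a non-negative, k * g ≤ p * g.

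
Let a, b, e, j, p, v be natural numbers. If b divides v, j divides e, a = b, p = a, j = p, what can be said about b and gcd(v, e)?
b divides gcd(v, e)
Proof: From j = p and p = a, j = a. j divides e, so a divides e. a = b, so b divides e. Since b divides v, b divides gcd(v, e).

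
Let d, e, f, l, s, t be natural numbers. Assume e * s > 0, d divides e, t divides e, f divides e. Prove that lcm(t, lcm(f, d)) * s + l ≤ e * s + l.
Since f divides e and d divides e, lcm(f, d) divides e. Since t divides e, lcm(t, lcm(f, d)) divides e. Then lcm(t, lcm(f, d)) * s divides e * s. e * s > 0, so lcm(t, lcm(f, d)) * s ≤ e * s. Then lcm(t, lcm(f, d)) * s + l ≤ e * s + l.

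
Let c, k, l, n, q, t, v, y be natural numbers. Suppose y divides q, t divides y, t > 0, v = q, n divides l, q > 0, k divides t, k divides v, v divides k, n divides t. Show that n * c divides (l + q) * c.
Since t divides y and y divides q, t divides q. From q > 0, t ≤ q. k divides v and v divides k, therefore k = v. Since v = q, k = q. Since k divides t, q divides t. t > 0, so q ≤ t. Since t ≤ q, t = q. Since n divides t, n divides q. n divides l, so n divides l + q. Then n * c divides (l + q) * c.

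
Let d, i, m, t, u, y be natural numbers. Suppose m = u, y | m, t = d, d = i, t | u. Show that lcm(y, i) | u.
m = u and y | m, so y | u. t = d and d = i, therefore t = i. Since t | u, i | u. y | u, so lcm(y, i) | u.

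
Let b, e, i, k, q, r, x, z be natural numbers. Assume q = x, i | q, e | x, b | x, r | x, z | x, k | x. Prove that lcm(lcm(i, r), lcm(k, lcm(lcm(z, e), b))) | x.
Because q = x and i | q, i | x. r | x, so lcm(i, r) | x. Since z | x and e | x, lcm(z, e) | x. b | x, so lcm(lcm(z, e), b) | x. Since k | x, lcm(k, lcm(lcm(z, e), b)) | x. Since lcm(i, r) | x, lcm(lcm(i, r), lcm(k, lcm(lcm(z, e), b))) | x.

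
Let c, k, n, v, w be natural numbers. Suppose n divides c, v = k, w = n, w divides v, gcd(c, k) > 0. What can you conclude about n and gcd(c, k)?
n ≤ gcd(c, k)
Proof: Since w = n and w divides v, n divides v. From v = k, n divides k. n divides c, so n divides gcd(c, k). gcd(c, k) > 0, so n ≤ gcd(c, k).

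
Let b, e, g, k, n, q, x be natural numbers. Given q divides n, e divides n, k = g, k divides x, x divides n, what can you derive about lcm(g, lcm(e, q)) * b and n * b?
lcm(g, lcm(e, q)) * b divides n * b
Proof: Since k divides x and x divides n, k divides n. Since k = g, g divides n. Because e divides n and q divides n, lcm(e, q) divides n. g divides n, so lcm(g, lcm(e, q)) divides n. Then lcm(g, lcm(e, q)) * b divides n * b.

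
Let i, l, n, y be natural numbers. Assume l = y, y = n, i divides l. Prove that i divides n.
l = y and y = n, thus l = n. i divides l, so i divides n.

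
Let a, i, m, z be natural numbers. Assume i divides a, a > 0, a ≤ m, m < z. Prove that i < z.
i divides a and a > 0, therefore i ≤ a. Since a ≤ m and m < z, a < z. i ≤ a, so i < z.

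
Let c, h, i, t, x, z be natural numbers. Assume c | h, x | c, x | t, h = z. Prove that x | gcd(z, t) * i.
Since h = z and c | h, c | z. Since x | c, x | z. x | t, so x | gcd(z, t). Then x | gcd(z, t) * i.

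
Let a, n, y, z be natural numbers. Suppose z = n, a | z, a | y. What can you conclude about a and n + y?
a | n + y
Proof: From z = n and a | z, a | n. a | y, so a | n + y.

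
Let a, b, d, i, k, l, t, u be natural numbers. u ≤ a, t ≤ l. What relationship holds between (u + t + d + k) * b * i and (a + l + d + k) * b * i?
(u + t + d + k) * b * i ≤ (a + l + d + k) * b * i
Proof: Since t ≤ l, t + d ≤ l + d. Then t + d + k ≤ l + d + k. u ≤ a, so u + t + d + k ≤ a + l + d + k. By multiplying by a non-negative, (u + t + d + k) * b ≤ (a + l + d + k) * b. By multiplying by a non-negative, (u + t + d + k) * b * i ≤ (a + l + d + k) * b * i.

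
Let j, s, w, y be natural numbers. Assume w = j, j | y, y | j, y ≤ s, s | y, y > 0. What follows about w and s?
w = s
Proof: From j | y and y | j, j = y. Since w = j, w = y. s | y and y > 0, hence s ≤ y. Since y ≤ s, y = s. Since w = y, w = s.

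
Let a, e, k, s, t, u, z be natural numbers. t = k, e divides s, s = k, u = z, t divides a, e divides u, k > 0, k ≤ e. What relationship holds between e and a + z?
e divides a + z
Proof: From s = k and e divides s, e divides k. k > 0, so e ≤ k. From k ≤ e, k = e. From t = k and t divides a, k divides a. From k = e, e divides a. Because u = z and e divides u, e divides z. From e divides a, e divides a + z.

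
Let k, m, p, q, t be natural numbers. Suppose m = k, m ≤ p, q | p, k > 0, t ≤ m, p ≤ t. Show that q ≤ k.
From p ≤ t and t ≤ m, p ≤ m. Since m ≤ p, p = m. m = k, so p = k. Since q | p, q | k. Since k > 0, q ≤ k.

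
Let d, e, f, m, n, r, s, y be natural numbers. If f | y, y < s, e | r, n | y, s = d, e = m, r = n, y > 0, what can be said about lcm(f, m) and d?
lcm(f, m) < d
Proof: Because r = n and e | r, e | n. n | y, so e | y. e = m, so m | y. f | y, so lcm(f, m) | y. y > 0, so lcm(f, m) ≤ y. Because s = d and y < s, y < d. lcm(f, m) ≤ y, so lcm(f, m) < d.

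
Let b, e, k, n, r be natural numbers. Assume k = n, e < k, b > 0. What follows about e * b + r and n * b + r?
e * b + r < n * b + r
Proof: From k = n and e < k, e < n. Because b > 0, e * b < n * b. Then e * b + r < n * b + r.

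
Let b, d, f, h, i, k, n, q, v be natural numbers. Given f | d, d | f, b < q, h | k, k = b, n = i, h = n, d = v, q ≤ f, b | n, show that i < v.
f | d and d | f, so f = d. d = v, so f = v. Because k = b and h | k, h | b. Since h = n, n | b. Since b | n, b = n. Since n = i, b = i. b < q, so i < q. From q ≤ f, i < f. Since f = v, i < v.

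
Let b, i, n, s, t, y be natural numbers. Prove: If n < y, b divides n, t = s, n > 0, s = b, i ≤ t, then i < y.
Since t = s and s = b, t = b. Since i ≤ t, i ≤ b. b divides n and n > 0, thus b ≤ n. Since i ≤ b, i ≤ n. n < y, so i < y.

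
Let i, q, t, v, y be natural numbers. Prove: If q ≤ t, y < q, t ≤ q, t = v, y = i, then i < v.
q ≤ t and t ≤ q, hence q = t. Since t = v, q = v. y = i and y < q, therefore i < q. q = v, so i < v.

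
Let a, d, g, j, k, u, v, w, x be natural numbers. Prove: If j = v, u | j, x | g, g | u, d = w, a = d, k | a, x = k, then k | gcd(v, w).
x | g and g | u, so x | u. From u | j, x | j. Since x = k, k | j. Because j = v, k | v. a = d and d = w, hence a = w. k | a, so k | w. Since k | v, k | gcd(v, w).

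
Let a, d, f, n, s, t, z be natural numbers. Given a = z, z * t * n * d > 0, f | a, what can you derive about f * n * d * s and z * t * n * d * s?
f * n * d * s ≤ z * t * n * d * s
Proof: From a = z and f | a, f | z. Then f | z * t. Then f * n | z * t * n. Then f * n * d | z * t * n * d. Since z * t * n * d > 0, f * n * d ≤ z * t * n * d. Then f * n * d * s ≤ z * t * n * d * s.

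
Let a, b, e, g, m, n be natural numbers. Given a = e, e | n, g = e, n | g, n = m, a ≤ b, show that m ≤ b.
g = e and n | g, thus n | e. Since e | n, e = n. Since a = e, a = n. n = m, so a = m. Since a ≤ b, m ≤ b.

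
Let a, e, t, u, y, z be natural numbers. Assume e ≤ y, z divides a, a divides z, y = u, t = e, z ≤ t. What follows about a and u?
a ≤ u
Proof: z divides a and a divides z, thus z = a. From t = e and z ≤ t, z ≤ e. z = a, so a ≤ e. From y = u and e ≤ y, e ≤ u. a ≤ e, so a ≤ u.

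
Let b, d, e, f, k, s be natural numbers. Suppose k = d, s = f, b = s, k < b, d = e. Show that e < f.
From b = s and s = f, b = f. k = d and k < b, so d < b. Since b = f, d < f. d = e, so e < f.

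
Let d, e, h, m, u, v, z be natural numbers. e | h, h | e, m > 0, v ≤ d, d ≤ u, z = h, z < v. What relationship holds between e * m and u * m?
e * m < u * m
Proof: Because h | e and e | h, h = e. z = h, so z = e. Since z < v and v ≤ d, z < d. z = e, so e < d. Since d ≤ u, e < u. Since m > 0, e * m < u * m.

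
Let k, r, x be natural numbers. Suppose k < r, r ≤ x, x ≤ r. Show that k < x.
r ≤ x and x ≤ r, thus r = x. k < r, so k < x.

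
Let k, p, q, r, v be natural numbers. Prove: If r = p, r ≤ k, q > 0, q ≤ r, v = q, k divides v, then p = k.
v = q and k divides v, so k divides q. q > 0, so k ≤ q. Since q ≤ r, k ≤ r. r ≤ k, so k = r. From r = p, k = p. Then p = k.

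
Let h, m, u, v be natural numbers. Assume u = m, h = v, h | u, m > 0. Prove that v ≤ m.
h = v and h | u, so v | u. Since u = m, v | m. m > 0, so v ≤ m.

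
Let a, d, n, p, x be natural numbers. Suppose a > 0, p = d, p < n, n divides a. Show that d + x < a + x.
p = d and p < n, hence d < n. Because n divides a and a > 0, n ≤ a. d < n, so d < a. Then d + x < a + x.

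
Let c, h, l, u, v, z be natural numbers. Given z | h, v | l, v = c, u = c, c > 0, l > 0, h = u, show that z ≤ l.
Because h = u and u = c, h = c. Since z | h, z | c. c > 0, so z ≤ c. Because v = c and v | l, c | l. Because l > 0, c ≤ l. Since z ≤ c, z ≤ l.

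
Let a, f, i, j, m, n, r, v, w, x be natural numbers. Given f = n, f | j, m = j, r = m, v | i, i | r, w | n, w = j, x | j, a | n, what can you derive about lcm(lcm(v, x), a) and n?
lcm(lcm(v, x), a) | n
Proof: Because w = j and w | n, j | n. Because f = n and f | j, n | j. Since j | n, j = n. r = m and i | r, therefore i | m. Since m = j, i | j. v | i, so v | j. Since x | j, lcm(v, x) | j. Since j = n, lcm(v, x) | n. From a | n, lcm(lcm(v, x), a) | n.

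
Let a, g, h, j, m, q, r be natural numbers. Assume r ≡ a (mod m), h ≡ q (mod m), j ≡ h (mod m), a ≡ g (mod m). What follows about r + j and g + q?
r + j ≡ g + q (mod m)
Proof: r ≡ a (mod m) and a ≡ g (mod m), so r ≡ g (mod m). Since j ≡ h (mod m) and h ≡ q (mod m), j ≡ q (mod m). Combined with r ≡ g (mod m), by adding congruences, r + j ≡ g + q (mod m).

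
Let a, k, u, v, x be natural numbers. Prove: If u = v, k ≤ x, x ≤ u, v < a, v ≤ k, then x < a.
v ≤ k and k ≤ x, so v ≤ x. u = v and x ≤ u, therefore x ≤ v. Since v ≤ x, v = x. v < a, so x < a.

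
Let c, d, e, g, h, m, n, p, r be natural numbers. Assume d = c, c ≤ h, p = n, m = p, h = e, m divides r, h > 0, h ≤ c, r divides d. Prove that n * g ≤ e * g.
c ≤ h and h ≤ c, so c = h. m = p and p = n, therefore m = n. m divides r and r divides d, therefore m divides d. d = c, so m divides c. Since m = n, n divides c. c = h, so n divides h. Because h > 0, n ≤ h. Since h = e, n ≤ e. By multiplying by a non-negative, n * g ≤ e * g.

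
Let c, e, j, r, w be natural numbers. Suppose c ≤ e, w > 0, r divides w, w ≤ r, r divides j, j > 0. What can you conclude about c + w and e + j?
c + w ≤ e + j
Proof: r divides w and w > 0, so r ≤ w. w ≤ r, so r = w. Because r divides j and j > 0, r ≤ j. Since r = w, w ≤ j. From c ≤ e, c + w ≤ e + j.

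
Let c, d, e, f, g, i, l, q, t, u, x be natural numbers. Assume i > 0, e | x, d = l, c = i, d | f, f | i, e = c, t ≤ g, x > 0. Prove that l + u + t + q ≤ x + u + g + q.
From d = l and d | f, l | f. Since f | i, l | i. From i > 0, l ≤ i. e | x and x > 0, so e ≤ x. e = c, so c ≤ x. Since c = i, i ≤ x. Since l ≤ i, l ≤ x. Then l + u ≤ x + u. t ≤ g, thus t + q ≤ g + q. l + u ≤ x + u, so l + u + t + q ≤ x + u + g + q.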